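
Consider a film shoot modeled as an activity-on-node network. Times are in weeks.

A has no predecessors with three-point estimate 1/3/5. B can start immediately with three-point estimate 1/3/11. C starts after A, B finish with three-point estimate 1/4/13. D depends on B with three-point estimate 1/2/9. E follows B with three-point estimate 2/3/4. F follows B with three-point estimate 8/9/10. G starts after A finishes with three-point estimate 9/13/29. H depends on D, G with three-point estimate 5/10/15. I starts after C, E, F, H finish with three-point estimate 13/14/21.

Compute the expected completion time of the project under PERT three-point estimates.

43 weeks

te_A = (1 + 4·3 + 5)/6 = 18/6 = 3
te_B = (1 + 4·3 + 11)/6 = 24/6 = 4
te_C = (1 + 4·4 + 13)/6 = 30/6 = 5
te_D = (1 + 4·2 + 9)/6 = 18/6 = 3
te_E = (2 + 4·3 + 4)/6 = 18/6 = 3
te_F = (8 + 4·9 + 10)/6 = 54/6 = 9
te_G = (9 + 4·13 + 29)/6 = 90/6 = 15
te_H = (5 + 4·10 + 15)/6 = 60/6 = 10
te_I = (13 + 4·14 + 21)/6 = 90/6 = 15

Forward pass:
ES_A = 0; EF_A = 3
ES_B = 0; EF_B = 4
ES_C = max(EF_A=3, EF_B=4) = 4; EF_C = 4+5 = 9
ES_D = 4; EF_D = 4+3 = 7
ES_E = 4; EF_E = 4+3 = 7
ES_F = 4; EF_F = 4+9 = 13
ES_G = 3; EF_G = 3+15 = 18
ES_H = max(EF_D=7, EF_G=18) = 18; EF_H = 18+10 = 28
ES_I = max(EF_C=9, EF_E=7, EF_F=13, EF_H=28) = 28; EF_I = 28+15 = 43
Expected project duration μ = 43 weeks. Critical path: A → G → H → I.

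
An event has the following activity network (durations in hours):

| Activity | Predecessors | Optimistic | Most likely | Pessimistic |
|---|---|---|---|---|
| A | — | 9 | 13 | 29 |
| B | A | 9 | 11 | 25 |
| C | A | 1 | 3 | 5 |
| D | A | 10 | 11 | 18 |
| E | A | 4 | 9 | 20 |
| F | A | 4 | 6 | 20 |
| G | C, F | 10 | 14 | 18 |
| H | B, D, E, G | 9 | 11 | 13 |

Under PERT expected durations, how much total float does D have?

te_A = (9 + 4·13 + 29)/6 = 90/6 = 15
te_B = (9 + 4·11 + 25)/6 = 78/6 = 13
te_C = (1 + 4·3 + 5)/6 = 18/6 = 3
te_D = (10 + 4·11 + 18)/6 = 72/6 = 12
te_E = (4 + 4·9 + 20)/6 = 60/6 = 10
te_F = (4 + 4·6 + 20)/6 = 48/6 = 8
te_G = (10 + 4·14 + 18)/6 = 84/6 = 14
te_H = (9 + 4·11 + 13)/6 = 66/6 = 11

Forward pass:
ES_A = 0; EF_A = 15
ES_B = 15; EF_B = 15+13 = 28
ES_C = 15; EF_C = 15+3 = 18
ES_D = 15; EF_D = 15+12 = 27
ES_E = 15; EF_E = 15+10 = 25
ES_F = 15; EF_F = 15+8 = 23
ES_G = max(EF_C=18, EF_F=23) = 23; EF_G = 23+14 = 37
ES_H = max(EF_B=28, EF_D=27, EF_E=25, EF_G=37) = 37; EF_H = 37+11 = 48
Expected project duration μ = 48 hours. Critical path: A → F → G → H.

Backward pass:
LF_H = 48; LS_H = 48−11 = 37
LF_G = LS_H = 37; LS_G = 37−14 = 23
LF_F = LS_G = 23; LS_F = 23−8 = 15
LF_E = LS_H = 37; LS_E = 37−10 = 27
LF_D = LS_H = 37; LS_D = 37−12 = 25
LF_C = LS_G = 23; LS_C = 23−3 = 20
LF_B = LS_H = 37; LS_B = 37−13 = 24
LF_A = min(LS_B=24, LS_C=20, LS_D=25, LS_E=27, LS_F=15) = 15; LS_A = 15−15 = 0
Slack_D = LS_D − ES_D = 25 − 15 = 10

10 hours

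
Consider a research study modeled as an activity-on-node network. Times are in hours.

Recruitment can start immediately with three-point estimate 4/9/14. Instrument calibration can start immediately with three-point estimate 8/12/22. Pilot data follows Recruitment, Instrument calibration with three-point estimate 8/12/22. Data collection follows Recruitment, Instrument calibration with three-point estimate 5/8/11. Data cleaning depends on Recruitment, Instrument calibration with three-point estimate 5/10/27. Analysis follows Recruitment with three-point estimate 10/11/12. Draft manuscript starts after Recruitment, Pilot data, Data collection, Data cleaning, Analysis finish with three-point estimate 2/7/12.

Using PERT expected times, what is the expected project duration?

33 hours

te_Recruitment = (4 + 4·9 + 14)/6 = 54/6 = 9
te_Instrument calibration = (8 + 4·12 + 22)/6 = 78/6 = 13
te_Pilot data = (8 + 4·12 + 22)/6 = 78/6 = 13
te_Data collection = (5 + 4·8 + 11)/6 = 48/6 = 8
te_Data cleaning = (5 + 4·10 + 27)/6 = 72/6 = 12
te_Analysis = (10 + 4·11 + 12)/6 = 66/6 = 11
te_Draft manuscript = (2 + 4·7 + 12)/6 = 42/6 = 7

Forward pass:
ES_Recruitment = 0; EF_Recruitment = 9
ES_Instrument calibration = 0; EF_Instrument calibration = 13
ES_Pilot data = max(EF_Recruitment=9, EF_Instrument calibration=13) = 13; EF_Pilot data = 13+13 = 26
ES_Data collection = max(EF_Recruitment=9, EF_Instrument calibration=13) = 13; EF_Data collection = 13+8 = 21
ES_Data cleaning = max(EF_Recruitment=9, EF_Instrument calibration=13) = 13; EF_Data cleaning = 13+12 = 25
ES_Analysis = 9; EF_Analysis = 9+11 = 20
ES_Draft manuscript = max(EF_Recruitment=9, EF_Pilot data=26, EF_Data collection=21, EF_Data cleaning=25, EF_Analysis=20) = 26; EF_Draft manuscript = 26+7 = 33
Expected project duration μ = 33 hours. Critical path: Instrument calibration → Pilot data → Draft manuscript.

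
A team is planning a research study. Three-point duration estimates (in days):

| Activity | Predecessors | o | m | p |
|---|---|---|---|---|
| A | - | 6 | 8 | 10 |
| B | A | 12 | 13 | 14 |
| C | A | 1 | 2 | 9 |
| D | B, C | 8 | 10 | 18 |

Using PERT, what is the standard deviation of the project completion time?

te_A = (6 + 4·8 + 10)/6 = 48/6 = 8; σ²_A = ((10−6)/6)² = 0.444
te_B = (12 + 4·13 + 14)/6 = 78/6 = 13; σ²_B = ((14−12)/6)² = 0.111
te_C = (1 + 4·2 + 9)/6 = 18/6 = 3; σ²_C = ((9−1)/6)² = 1.778
te_D = (8 + 4·10 + 18)/6 = 66/6 = 11; σ²_D = ((18−8)/6)² = 2.778

Forward pass:
ES_A = 0; EF_A = 8
ES_B = 8; EF_B = 8+13 = 21
ES_C = 8; EF_C = 8+3 = 11
ES_D = max(EF_B=21, EF_C=11) = 21; EF_D = 21+11 = 32
Expected project duration μ = 32 days. Critical path: A → B → D.

Variance along critical path = 0.444 + 0.111 + 2.778 = 3.333
σ = √3.333 = 1.826 days

1.83 days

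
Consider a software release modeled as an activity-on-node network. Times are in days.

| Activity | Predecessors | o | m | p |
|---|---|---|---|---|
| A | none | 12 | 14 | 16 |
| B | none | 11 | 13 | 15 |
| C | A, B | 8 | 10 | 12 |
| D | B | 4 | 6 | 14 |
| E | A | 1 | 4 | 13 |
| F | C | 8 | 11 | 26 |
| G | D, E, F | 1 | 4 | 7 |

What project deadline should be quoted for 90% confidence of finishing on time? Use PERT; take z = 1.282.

45.2 days

te_A = (12 + 4·14 + 16)/6 = 84/6 = 14; σ²_A = ((16−12)/6)² = 0.444
te_B = (11 + 4·13 + 15)/6 = 78/6 = 13; σ²_B = ((15−11)/6)² = 0.444
te_C = (8 + 4·10 + 12)/6 = 60/6 = 10; σ²_C = ((12−8)/6)² = 0.444
te_D = (4 + 4·6 + 14)/6 = 42/6 = 7; σ²_D = ((14−4)/6)² = 2.778
te_E = (1 + 4·4 + 13)/6 = 30/6 = 5; σ²_E = ((13−1)/6)² = 4.000
te_F = (8 + 4·11 + 26)/6 = 78/6 = 13; σ²_F = ((26−8)/6)² = 9.000
te_G = (1 + 4·4 + 7)/6 = 24/6 = 4; σ²_G = ((7−1)/6)² = 1.000

Forward pass:
ES_A = 0; EF_A = 14
ES_B = 0; EF_B = 13
ES_C = max(EF_A=14, EF_B=13) = 14; EF_C = 14+10 = 24
ES_D = 13; EF_D = 13+7 = 20
ES_E = 14; EF_E = 14+5 = 19
ES_F = 24; EF_F = 24+13 = 37
ES_G = max(EF_D=20, EF_E=19, EF_F=37) = 37; EF_G = 37+4 = 41
Expected project duration μ = 41 days. Critical path: A → C → F → G.

Variance along critical path = 0.444 + 0.444 + 9.000 + 1.000 = 10.889; σ = 3.300 days.
D = μ + z·σ = 41 + 1.282·3.300 = 45.2 days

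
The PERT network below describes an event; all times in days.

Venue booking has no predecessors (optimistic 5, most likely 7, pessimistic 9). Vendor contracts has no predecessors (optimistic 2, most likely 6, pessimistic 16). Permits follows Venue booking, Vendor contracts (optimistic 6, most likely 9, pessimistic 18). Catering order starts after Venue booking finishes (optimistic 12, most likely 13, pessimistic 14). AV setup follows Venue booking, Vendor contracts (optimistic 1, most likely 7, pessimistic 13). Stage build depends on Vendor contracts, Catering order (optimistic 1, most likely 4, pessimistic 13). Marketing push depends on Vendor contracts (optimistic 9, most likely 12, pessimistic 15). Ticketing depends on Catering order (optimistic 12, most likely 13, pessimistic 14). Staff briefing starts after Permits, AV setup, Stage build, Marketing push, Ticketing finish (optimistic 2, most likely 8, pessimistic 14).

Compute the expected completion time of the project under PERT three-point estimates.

te_Venue booking = (5 + 4·7 + 9)/6 = 42/6 = 7
te_Vendor contracts = (2 + 4·6 + 16)/6 = 42/6 = 7
te_Permits = (6 + 4·9 + 18)/6 = 60/6 = 10
te_Catering order = (12 + 4·13 + 14)/6 = 78/6 = 13
te_AV setup = (1 + 4·7 + 13)/6 = 42/6 = 7
te_Stage build = (1 + 4·4 + 13)/6 = 30/6 = 5
te_Marketing push = (9 + 4·12 + 15)/6 = 72/6 = 12
te_Ticketing = (12 + 4·13 + 14)/6 = 78/6 = 13
te_Staff briefing = (2 + 4·8 + 14)/6 = 48/6 = 8

Forward pass:
ES_Venue booking = 0; EF_Venue booking = 7
ES_Vendor contracts = 0; EF_Vendor contracts = 7
ES_Permits = max(EF_Venue booking=7, EF_Vendor contracts=7) = 7; EF_Permits = 7+10 = 17
ES_Catering order = 7; EF_Catering order = 7+13 = 20
ES_AV setup = max(EF_Venue booking=7, EF_Vendor contracts=7) = 7; EF_AV setup = 7+7 = 14
ES_Stage build = max(EF_Vendor contracts=7, EF_Catering order=20) = 20; EF_Stage build = 20+5 = 25
ES_Marketing push = 7; EF_Marketing push = 7+12 = 19
ES_Ticketing = 20; EF_Ticketing = 20+13 = 33
ES_Staff briefing = max(EF_Permits=17, EF_AV setup=14, EF_Stage build=25, EF_Marketing push=19, EF_Ticketing=33) = 33; EF_Staff briefing = 33+8 = 41
Expected project duration μ = 41 days. Critical path: Venue booking → Catering order → Ticketing → Staff briefing.

41 days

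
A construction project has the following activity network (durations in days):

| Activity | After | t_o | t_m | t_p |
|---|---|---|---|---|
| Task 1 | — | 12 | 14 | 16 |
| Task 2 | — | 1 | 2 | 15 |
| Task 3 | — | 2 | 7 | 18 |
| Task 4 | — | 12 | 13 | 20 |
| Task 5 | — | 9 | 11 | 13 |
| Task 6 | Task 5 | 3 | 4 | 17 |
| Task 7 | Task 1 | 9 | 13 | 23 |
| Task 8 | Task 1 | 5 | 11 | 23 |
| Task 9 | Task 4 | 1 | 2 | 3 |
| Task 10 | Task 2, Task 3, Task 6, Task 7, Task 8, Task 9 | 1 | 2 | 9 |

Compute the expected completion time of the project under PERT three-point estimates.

31 days

te_Task 1 = (12 + 4·14 + 16)/6 = 84/6 = 14
te_Task 2 = (1 + 4·2 + 15)/6 = 24/6 = 4
te_Task 3 = (2 + 4·7 + 18)/6 = 48/6 = 8
te_Task 4 = (12 + 4·13 + 20)/6 = 84/6 = 14
te_Task 5 = (9 + 4·11 + 13)/6 = 66/6 = 11
te_Task 6 = (3 + 4·4 + 17)/6 = 36/6 = 6
te_Task 7 = (9 + 4·13 + 23)/6 = 84/6 = 14
te_Task 8 = (5 + 4·11 + 23)/6 = 72/6 = 12
te_Task 9 = (1 + 4·2 + 3)/6 = 12/6 = 2
te_Task 10 = (1 + 4·2 + 9)/6 = 18/6 = 3

Forward pass:
ES_Task 1 = 0; EF_Task 1 = 14
ES_Task 2 = 0; EF_Task 2 = 4
ES_Task 3 = 0; EF_Task 3 = 8
ES_Task 4 = 0; EF_Task 4 = 14
ES_Task 5 = 0; EF_Task 5 = 11
ES_Task 6 = 11; EF_Task 6 = 11+6 = 17
ES_Task 7 = 14; EF_Task 7 = 14+14 = 28
ES_Task 8 = 14; EF_Task 8 = 14+12 = 26
ES_Task 9 = 14; EF_Task 9 = 14+2 = 16
ES_Task 10 = max(EF_Task 2=4, EF_Task 3=8, EF_Task 6=17, EF_Task 7=28, EF_Task 8=26, EF_Task 9=16) = 28; EF_Task 10 = 28+3 = 31
Expected project duration μ = 31 days. Critical path: Task 1 → Task 7 → Task 10.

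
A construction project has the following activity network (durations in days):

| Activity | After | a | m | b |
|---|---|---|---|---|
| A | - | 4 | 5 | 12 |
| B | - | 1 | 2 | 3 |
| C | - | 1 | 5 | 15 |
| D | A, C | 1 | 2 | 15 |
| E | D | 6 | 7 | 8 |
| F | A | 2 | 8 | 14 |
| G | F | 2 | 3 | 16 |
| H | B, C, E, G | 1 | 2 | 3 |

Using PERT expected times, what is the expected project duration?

21 days

te_A = (4 + 4·5 + 12)/6 = 36/6 = 6
te_B = (1 + 4·2 + 3)/6 = 12/6 = 2
te_C = (1 + 4·5 + 15)/6 = 36/6 = 6
te_D = (1 + 4·2 + 15)/6 = 24/6 = 4
te_E = (6 + 4·7 + 8)/6 = 42/6 = 7
te_F = (2 + 4·8 + 14)/6 = 48/6 = 8
te_G = (2 + 4·3 + 16)/6 = 30/6 = 5
te_H = (1 + 4·2 + 3)/6 = 12/6 = 2

Forward pass:
ES_A = 0; EF_A = 6
ES_B = 0; EF_B = 2
ES_C = 0; EF_C = 6
ES_D = max(EF_A=6, EF_C=6) = 6; EF_D = 6+4 = 10
ES_E = 10; EF_E = 10+7 = 17
ES_F = 6; EF_F = 6+8 = 14
ES_G = 14; EF_G = 14+5 = 19
ES_H = max(EF_B=2, EF_C=6, EF_E=17, EF_G=19) = 19; EF_H = 19+2 = 21
Expected project duration μ = 21 days. Critical path: A → F → G → H.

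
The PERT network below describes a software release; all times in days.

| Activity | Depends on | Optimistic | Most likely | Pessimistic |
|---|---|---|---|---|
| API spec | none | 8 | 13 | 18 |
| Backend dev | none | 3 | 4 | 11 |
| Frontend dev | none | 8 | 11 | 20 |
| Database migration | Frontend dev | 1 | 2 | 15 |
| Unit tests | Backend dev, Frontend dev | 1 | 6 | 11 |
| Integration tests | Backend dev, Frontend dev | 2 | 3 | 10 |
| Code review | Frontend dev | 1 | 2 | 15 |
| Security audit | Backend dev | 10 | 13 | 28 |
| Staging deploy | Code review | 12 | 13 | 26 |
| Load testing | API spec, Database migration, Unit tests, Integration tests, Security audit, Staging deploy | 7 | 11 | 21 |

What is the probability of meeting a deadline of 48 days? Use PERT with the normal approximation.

0.866

te_API spec = (8 + 4·13 + 18)/6 = 78/6 = 13; σ²_API spec = ((18−8)/6)² = 2.778
te_Backend dev = (3 + 4·4 + 11)/6 = 30/6 = 5; σ²_Backend dev = ((11−3)/6)² = 1.778
te_Frontend dev = (8 + 4·11 + 20)/6 = 72/6 = 12; σ²_Frontend dev = ((20−8)/6)² = 4.000
te_Database migration = (1 + 4·2 + 15)/6 = 24/6 = 4; σ²_Database migration = ((15−1)/6)² = 5.444
te_Unit tests = (1 + 4·6 + 11)/6 = 36/6 = 6; σ²_Unit tests = ((11−1)/6)² = 2.778
te_Integration tests = (2 + 4·3 + 10)/6 = 24/6 = 4; σ²_Integration tests = ((10−2)/6)² = 1.778
te_Code review = (1 + 4·2 + 15)/6 = 24/6 = 4; σ²_Code review = ((15−1)/6)² = 5.444
te_Security audit = (10 + 4·13 + 28)/6 = 90/6 = 15; σ²_Security audit = ((28−10)/6)² = 9.000
te_Staging deploy = (12 + 4·13 + 26)/6 = 90/6 = 15; σ²_Staging deploy = ((26−12)/6)² = 5.444
te_Load testing = (7 + 4·11 + 21)/6 = 72/6 = 12; σ²_Load testing = ((21−7)/6)² = 5.444

Forward pass:
ES_API spec = 0; EF_API spec = 13
ES_Backend dev = 0; EF_Backend dev = 5
ES_Frontend dev = 0; EF_Frontend dev = 12
ES_Database migration = 12; EF_Database migration = 12+4 = 16
ES_Unit tests = max(EF_Backend dev=5, EF_Frontend dev=12) = 12; EF_Unit tests = 12+6 = 18
ES_Integration tests = max(EF_Backend dev=5, EF_Frontend dev=12) = 12; EF_Integration tests = 12+4 = 16
ES_Code review = 12; EF_Code review = 12+4 = 16
ES_Security audit = 5; EF_Security audit = 5+15 = 20
ES_Staging deploy = 16; EF_Staging deploy = 16+15 = 31
ES_Load testing = max(EF_API spec=13, EF_Database migration=16, EF_Unit tests=18, EF_Integration tests=16, EF_Security audit=20, EF_Staging deploy=31) = 31; EF_Load testing = 31+12 = 43
Expected project duration μ = 43 days. Critical path: Frontend dev → Code review → Staging deploy → Load testing.

Variance along critical path = 4.000 + 5.444 + 5.444 + 5.444 = 20.333; σ = √20.333 = 4.509 days.
Z = (48 − 43) / 4.509 = 1.109
P(T ≤ 48) = Φ(1.109) ≈ 0.866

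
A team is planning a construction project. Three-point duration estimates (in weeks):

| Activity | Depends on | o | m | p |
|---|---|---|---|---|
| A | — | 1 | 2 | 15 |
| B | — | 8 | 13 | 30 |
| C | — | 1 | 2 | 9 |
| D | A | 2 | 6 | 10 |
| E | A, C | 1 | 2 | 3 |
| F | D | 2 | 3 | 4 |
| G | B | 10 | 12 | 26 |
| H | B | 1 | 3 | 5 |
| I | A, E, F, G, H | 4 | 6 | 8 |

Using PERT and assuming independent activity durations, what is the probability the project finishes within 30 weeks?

te_A = (1 + 4·2 + 15)/6 = 24/6 = 4; σ²_A = ((15−1)/6)² = 5.444
te_B = (8 + 4·13 + 30)/6 = 90/6 = 15; σ²_B = ((30−8)/6)² = 13.444
te_C = (1 + 4·2 + 9)/6 = 18/6 = 3; σ²_C = ((9−1)/6)² = 1.778
te_D = (2 + 4·6 + 10)/6 = 36/6 = 6; σ²_D = ((10−2)/6)² = 1.778
te_E = (1 + 4·2 + 3)/6 = 12/6 = 2; σ²_E = ((3−1)/6)² = 0.111
te_F = (2 + 4·3 + 4)/6 = 18/6 = 3; σ²_F = ((4−2)/6)² = 0.111
te_G = (10 + 4·12 + 26)/6 = 84/6 = 14; σ²_G = ((26−10)/6)² = 7.111
te_H = (1 + 4·3 + 5)/6 = 18/6 = 3; σ²_H = ((5−1)/6)² = 0.444
te_I = (4 + 4·6 + 8)/6 = 36/6 = 6; σ²_I = ((8−4)/6)² = 0.444

Forward pass:
ES_A = 0; EF_A = 4
ES_B = 0; EF_B = 15
ES_C = 0; EF_C = 3
ES_D = 4; EF_D = 4+6 = 10
ES_E = max(EF_A=4, EF_C=3) = 4; EF_E = 4+2 = 6
ES_F = 10; EF_F = 10+3 = 13
ES_G = 15; EF_G = 15+14 = 29
ES_H = 15; EF_H = 15+3 = 18
ES_I = max(EF_A=4, EF_E=6, EF_F=13, EF_G=29, EF_H=18) = 29; EF_I = 29+6 = 35
Expected project duration μ = 35 weeks. Critical path: B → G → I.

Variance along critical path = 13.444 + 7.111 + 0.444 = 21.000; σ = √21.000 = 4.583 weeks.
Z = (30 − 35) / 4.583 = -1.091
P(T ≤ 30) = Φ(-1.091) ≈ 0.138

0.138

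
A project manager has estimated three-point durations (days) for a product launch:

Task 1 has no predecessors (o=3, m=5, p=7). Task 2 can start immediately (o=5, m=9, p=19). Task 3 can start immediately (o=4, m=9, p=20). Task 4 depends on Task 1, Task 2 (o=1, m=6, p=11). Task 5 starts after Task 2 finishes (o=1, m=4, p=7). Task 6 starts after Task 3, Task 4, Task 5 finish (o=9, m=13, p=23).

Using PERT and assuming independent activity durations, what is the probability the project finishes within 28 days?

0.294

te_Task 1 = (3 + 4·5 + 7)/6 = 30/6 = 5; σ²_Task 1 = ((7−3)/6)² = 0.444
te_Task 2 = (5 + 4·9 + 19)/6 = 60/6 = 10; σ²_Task 2 = ((19−5)/6)² = 5.444
te_Task 3 = (4 + 4·9 + 20)/6 = 60/6 = 10; σ²_Task 3 = ((20−4)/6)² = 7.111
te_Task 4 = (1 + 4·6 + 11)/6 = 36/6 = 6; σ²_Task 4 = ((11−1)/6)² = 2.778
te_Task 5 = (1 + 4·4 + 7)/6 = 24/6 = 4; σ²_Task 5 = ((7−1)/6)² = 1.000
te_Task 6 = (9 + 4·13 + 23)/6 = 84/6 = 14; σ²_Task 6 = ((23−9)/6)² = 5.444

Forward pass:
ES_Task 1 = 0; EF_Task 1 = 5
ES_Task 2 = 0; EF_Task 2 = 10
ES_Task 3 = 0; EF_Task 3 = 10
ES_Task 4 = max(EF_Task 1=5, EF_Task 2=10) = 10; EF_Task 4 = 10+6 = 16
ES_Task 5 = 10; EF_Task 5 = 10+4 = 14
ES_Task 6 = max(EF_Task 3=10, EF_Task 4=16, EF_Task 5=14) = 16; EF_Task 6 = 16+14 = 30
Expected project duration μ = 30 days. Critical path: Task 2 → Task 4 → Task 6.

Variance along critical path = 5.444 + 2.778 + 5.444 = 13.667; σ = √13.667 = 3.697 days.
Z = (28 − 30) / 3.697 = -0.541
P(T ≤ 28) = Φ(-0.541) ≈ 0.294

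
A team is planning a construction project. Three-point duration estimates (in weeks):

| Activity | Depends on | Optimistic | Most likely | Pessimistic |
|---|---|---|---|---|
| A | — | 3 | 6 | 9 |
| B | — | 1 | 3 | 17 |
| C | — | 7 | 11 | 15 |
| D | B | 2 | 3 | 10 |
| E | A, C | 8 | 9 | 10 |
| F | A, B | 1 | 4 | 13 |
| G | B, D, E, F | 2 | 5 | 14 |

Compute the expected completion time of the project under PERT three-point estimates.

26 weeks

te_A = (3 + 4·6 + 9)/6 = 36/6 = 6
te_B = (1 + 4·3 + 17)/6 = 30/6 = 5
te_C = (7 + 4·11 + 15)/6 = 66/6 = 11
te_D = (2 + 4·3 + 10)/6 = 24/6 = 4
te_E = (8 + 4·9 + 10)/6 = 54/6 = 9
te_F = (1 + 4·4 + 13)/6 = 30/6 = 5
te_G = (2 + 4·5 + 14)/6 = 36/6 = 6

Forward pass:
ES_A = 0; EF_A = 6
ES_B = 0; EF_B = 5
ES_C = 0; EF_C = 11
ES_D = 5; EF_D = 5+4 = 9
ES_E = max(EF_A=6, EF_C=11) = 11; EF_E = 11+9 = 20
ES_F = max(EF_A=6, EF_B=5) = 6; EF_F = 6+5 = 11
ES_G = max(EF_B=5, EF_D=9, EF_E=20, EF_F=11) = 20; EF_G = 20+6 = 26
Expected project duration μ = 26 weeks. Critical path: C → E → G.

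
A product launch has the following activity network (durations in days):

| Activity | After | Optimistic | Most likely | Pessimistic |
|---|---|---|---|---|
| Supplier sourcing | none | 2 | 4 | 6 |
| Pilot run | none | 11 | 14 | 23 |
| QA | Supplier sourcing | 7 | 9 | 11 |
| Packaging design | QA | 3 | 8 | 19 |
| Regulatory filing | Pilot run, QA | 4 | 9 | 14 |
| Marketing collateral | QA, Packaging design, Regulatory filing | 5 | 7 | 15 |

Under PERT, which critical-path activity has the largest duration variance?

te_Supplier sourcing = (2 + 4·4 + 6)/6 = 24/6 = 4; σ²_Supplier sourcing = ((6−2)/6)² = 0.444
te_Pilot run = (11 + 4·14 + 23)/6 = 90/6 = 15; σ²_Pilot run = ((23−11)/6)² = 4.000
te_QA = (7 + 4·9 + 11)/6 = 54/6 = 9; σ²_QA = ((11−7)/6)² = 0.444
te_Packaging design = (3 + 4·8 + 19)/6 = 54/6 = 9; σ²_Packaging design = ((19−3)/6)² = 7.111
te_Regulatory filing = (4 + 4·9 + 14)/6 = 54/6 = 9; σ²_Regulatory filing = ((14−4)/6)² = 2.778
te_Marketing collateral = (5 + 4·7 + 15)/6 = 48/6 = 8; σ²_Marketing collateral = ((15−5)/6)² = 2.778

Forward pass:
ES_Supplier sourcing = 0; EF_Supplier sourcing = 4
ES_Pilot run = 0; EF_Pilot run = 15
ES_QA = 4; EF_QA = 4+9 = 13
ES_Packaging design = 13; EF_Packaging design = 13+9 = 22
ES_Regulatory filing = max(EF_Pilot run=15, EF_QA=13) = 15; EF_Regulatory filing = 15+9 = 24
ES_Marketing collateral = max(EF_QA=13, EF_Packaging design=22, EF_Regulatory filing=24) = 24; EF_Marketing collateral = 24+8 = 32
Expected project duration μ = 32 days. Critical path: Pilot run → Regulatory filing → Marketing collateral.

Variances on critical path: σ²_Pilot run=4.000, σ²_Regulatory filing=2.778, σ²_Marketing collateral=2.778.
Largest is σ²_Pilot run = 4.000.

Pilot run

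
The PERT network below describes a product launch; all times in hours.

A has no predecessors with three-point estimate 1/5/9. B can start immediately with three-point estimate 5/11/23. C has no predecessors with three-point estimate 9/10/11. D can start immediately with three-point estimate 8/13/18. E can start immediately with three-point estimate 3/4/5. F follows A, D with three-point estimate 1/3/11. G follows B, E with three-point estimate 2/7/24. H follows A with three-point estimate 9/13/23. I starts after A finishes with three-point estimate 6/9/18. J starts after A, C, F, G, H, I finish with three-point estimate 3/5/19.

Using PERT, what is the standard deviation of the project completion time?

te_A = (1 + 4·5 + 9)/6 = 30/6 = 5; σ²_A = ((9−1)/6)² = 1.778
te_B = (5 + 4·11 + 23)/6 = 72/6 = 12; σ²_B = ((23−5)/6)² = 9.000
te_C = (9 + 4·10 + 11)/6 = 60/6 = 10; σ²_C = ((11−9)/6)² = 0.111
te_D = (8 + 4·13 + 18)/6 = 78/6 = 13; σ²_D = ((18−8)/6)² = 2.778
te_E = (3 + 4·4 + 5)/6 = 24/6 = 4; σ²_E = ((5−3)/6)² = 0.111
te_F = (1 + 4·3 + 11)/6 = 24/6 = 4; σ²_F = ((11−1)/6)² = 2.778
te_G = (2 + 4·7 + 24)/6 = 54/6 = 9; σ²_G = ((24−2)/6)² = 13.444
te_H = (9 + 4·13 + 23)/6 = 84/6 = 14; σ²_H = ((23−9)/6)² = 5.444
te_I = (6 + 4·9 + 18)/6 = 60/6 = 10; σ²_I = ((18−6)/6)² = 4.000
te_J = (3 + 4·5 + 19)/6 = 42/6 = 7; σ²_J = ((19−3)/6)² = 7.111

Forward pass:
ES_A = 0; EF_A = 5
ES_B = 0; EF_B = 12
ES_C = 0; EF_C = 10
ES_D = 0; EF_D = 13
ES_E = 0; EF_E = 4
ES_F = max(EF_A=5, EF_D=13) = 13; EF_F = 13+4 = 17
ES_G = max(EF_B=12, EF_E=4) = 12; EF_G = 12+9 = 21
ES_H = 5; EF_H = 5+14 = 19
ES_I = 5; EF_I = 5+10 = 15
ES_J = max(EF_A=5, EF_C=10, EF_F=17, EF_G=21, EF_H=19, EF_I=15) = 21; EF_J = 21+7 = 28
Expected project duration μ = 28 hours. Critical path: B → G → J.

Variance along critical path = 9.000 + 13.444 + 7.111 = 29.556
σ = √29.556 = 5.437 hours

5.44 hours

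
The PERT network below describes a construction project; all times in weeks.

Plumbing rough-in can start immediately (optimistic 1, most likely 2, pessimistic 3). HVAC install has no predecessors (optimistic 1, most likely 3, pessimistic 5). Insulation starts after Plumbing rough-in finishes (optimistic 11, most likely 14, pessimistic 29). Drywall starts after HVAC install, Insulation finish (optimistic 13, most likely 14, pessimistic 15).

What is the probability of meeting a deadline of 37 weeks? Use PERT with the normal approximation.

te_Plumbing rough-in = (1 + 4·2 + 3)/6 = 12/6 = 2; σ²_Plumbing rough-in = ((3−1)/6)² = 0.111
te_HVAC install = (1 + 4·3 + 5)/6 = 18/6 = 3; σ²_HVAC install = ((5−1)/6)² = 0.444
te_Insulation = (11 + 4·14 + 29)/6 = 96/6 = 16; σ²_Insulation = ((29−11)/6)² = 9.000
te_Drywall = (13 + 4·14 + 15)/6 = 84/6 = 14; σ²_Drywall = ((15−13)/6)² = 0.111

Forward pass:
ES_Plumbing rough-in = 0; EF_Plumbing rough-in = 2
ES_HVAC install = 0; EF_HVAC install = 3
ES_Insulation = 2; EF_Insulation = 2+16 = 18
ES_Drywall = max(EF_HVAC install=3, EF_Insulation=18) = 18; EF_Drywall = 18+14 = 32
Expected project duration μ = 32 weeks. Critical path: Plumbing rough-in → Insulation → Drywall.

Variance along critical path = 0.111 + 9.000 + 0.111 = 9.222; σ = √9.222 = 3.037 weeks.
Z = (37 − 32) / 3.037 = 1.646
P(T ≤ 37) = Φ(1.646) ≈ 0.950

0.950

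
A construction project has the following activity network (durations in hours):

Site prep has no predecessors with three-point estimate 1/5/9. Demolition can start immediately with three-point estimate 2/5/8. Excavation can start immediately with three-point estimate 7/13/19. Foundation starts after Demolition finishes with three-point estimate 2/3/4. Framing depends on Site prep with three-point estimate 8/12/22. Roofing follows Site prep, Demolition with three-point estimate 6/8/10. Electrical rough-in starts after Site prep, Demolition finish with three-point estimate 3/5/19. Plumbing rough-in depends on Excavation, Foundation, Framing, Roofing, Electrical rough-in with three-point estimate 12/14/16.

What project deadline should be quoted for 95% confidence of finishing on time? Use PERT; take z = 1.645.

te_Site prep = (1 + 4·5 + 9)/6 = 30/6 = 5; σ²_Site prep = ((9−1)/6)² = 1.778
te_Demolition = (2 + 4·5 + 8)/6 = 30/6 = 5; σ²_Demolition = ((8−2)/6)² = 1.000
te_Excavation = (7 + 4·13 + 19)/6 = 78/6 = 13; σ²_Excavation = ((19−7)/6)² = 4.000
te_Foundation = (2 + 4·3 + 4)/6 = 18/6 = 3; σ²_Foundation = ((4−2)/6)² = 0.111
te_Framing = (8 + 4·12 + 22)/6 = 78/6 = 13; σ²_Framing = ((22−8)/6)² = 5.444
te_Roofing = (6 + 4·8 + 10)/6 = 48/6 = 8; σ²_Roofing = ((10−6)/6)² = 0.444
te_Electrical rough-in = (3 + 4·5 + 19)/6 = 42/6 = 7; σ²_Electrical rough-in = ((19−3)/6)² = 7.111
te_Plumbing rough-in = (12 + 4·14 + 16)/6 = 84/6 = 14; σ²_Plumbing rough-in = ((16−12)/6)² = 0.444

Forward pass:
ES_Site prep = 0; EF_Site prep = 5
ES_Demolition = 0; EF_Demolition = 5
ES_Excavation = 0; EF_Excavation = 13
ES_Foundation = 5; EF_Foundation = 5+3 = 8
ES_Framing = 5; EF_Framing = 5+13 = 18
ES_Roofing = max(EF_Site prep=5, EF_Demolition=5) = 5; EF_Roofing = 5+8 = 13
ES_Electrical rough-in = max(EF_Site prep=5, EF_Demolition=5) = 5; EF_Electrical rough-in = 5+7 = 12
ES_Plumbing rough-in = max(EF_Excavation=13, EF_Foundation=8, EF_Framing=18, EF_Roofing=13, EF_Electrical rough-in=12) = 18; EF_Plumbing rough-in = 18+14 = 32
Expected project duration μ = 32 hours. Critical path: Site prep → Framing → Plumbing rough-in.

Variance along critical path = 1.778 + 5.444 + 0.444 = 7.667; σ = 2.769 hours.
D = μ + z·σ = 32 + 1.645·2.769 = 36.6 hours

36.6 hours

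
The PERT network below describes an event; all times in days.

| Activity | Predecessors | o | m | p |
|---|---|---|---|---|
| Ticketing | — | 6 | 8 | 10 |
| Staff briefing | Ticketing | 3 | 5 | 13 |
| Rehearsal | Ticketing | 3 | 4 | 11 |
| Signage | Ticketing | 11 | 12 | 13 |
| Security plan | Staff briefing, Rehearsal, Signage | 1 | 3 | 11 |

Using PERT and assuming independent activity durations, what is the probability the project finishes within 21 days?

0.050

te_Ticketing = (6 + 4·8 + 10)/6 = 48/6 = 8; σ²_Ticketing = ((10−6)/6)² = 0.444
te_Staff briefing = (3 + 4·5 + 13)/6 = 36/6 = 6; σ²_Staff briefing = ((13−3)/6)² = 2.778
te_Rehearsal = (3 + 4·4 + 11)/6 = 30/6 = 5; σ²_Rehearsal = ((11−3)/6)² = 1.778
te_Signage = (11 + 4·12 + 13)/6 = 72/6 = 12; σ²_Signage = ((13−11)/6)² = 0.111
te_Security plan = (1 + 4·3 + 11)/6 = 24/6 = 4; σ²_Security plan = ((11−1)/6)² = 2.778

Forward pass:
ES_Ticketing = 0; EF_Ticketing = 8
ES_Staff briefing = 8; EF_Staff briefing = 8+6 = 14
ES_Rehearsal = 8; EF_Rehearsal = 8+5 = 13
ES_Signage = 8; EF_Signage = 8+12 = 20
ES_Security plan = max(EF_Staff briefing=14, EF_Rehearsal=13, EF_Signage=20) = 20; EF_Security plan = 20+4 = 24
Expected project duration μ = 24 days. Critical path: Ticketing → Signage → Security plan.

Variance along critical path = 0.444 + 0.111 + 2.778 = 3.333; σ = √3.333 = 1.826 days.
Z = (21 − 24) / 1.826 = -1.643
P(T ≤ 21) = Φ(-1.643) ≈ 0.050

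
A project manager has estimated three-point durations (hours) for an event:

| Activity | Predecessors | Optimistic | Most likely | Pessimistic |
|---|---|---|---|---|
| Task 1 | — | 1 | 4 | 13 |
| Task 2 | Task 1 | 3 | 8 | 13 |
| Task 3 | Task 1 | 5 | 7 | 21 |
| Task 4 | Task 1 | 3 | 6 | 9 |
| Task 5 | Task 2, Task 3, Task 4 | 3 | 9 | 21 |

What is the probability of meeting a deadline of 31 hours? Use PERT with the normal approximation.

0.941

te_Task 1 = (1 + 4·4 + 13)/6 = 30/6 = 5; σ²_Task 1 = ((13−1)/6)² = 4.000
te_Task 2 = (3 + 4·8 + 13)/6 = 48/6 = 8; σ²_Task 2 = ((13−3)/6)² = 2.778
te_Task 3 = (5 + 4·7 + 21)/6 = 54/6 = 9; σ²_Task 3 = ((21−5)/6)² = 7.111
te_Task 4 = (3 + 4·6 + 9)/6 = 36/6 = 6; σ²_Task 4 = ((9−3)/6)² = 1.000
te_Task 5 = (3 + 4·9 + 21)/6 = 60/6 = 10; σ²_Task 5 = ((21−3)/6)² = 9.000

Forward pass:
ES_Task 1 = 0; EF_Task 1 = 5
ES_Task 2 = 5; EF_Task 2 = 5+8 = 13
ES_Task 3 = 5; EF_Task 3 = 5+9 = 14
ES_Task 4 = 5; EF_Task 4 = 5+6 = 11
ES_Task 5 = max(EF_Task 2=13, EF_Task 3=14, EF_Task 4=11) = 14; EF_Task 5 = 14+10 = 24
Expected project duration μ = 24 hours. Critical path: Task 1 → Task 3 → Task 5.

Variance along critical path = 4.000 + 7.111 + 9.000 = 20.111; σ = √20.111 = 4.485 hours.
Z = (31 − 24) / 4.485 = 1.561
P(T ≤ 31) = Φ(1.561) ≈ 0.941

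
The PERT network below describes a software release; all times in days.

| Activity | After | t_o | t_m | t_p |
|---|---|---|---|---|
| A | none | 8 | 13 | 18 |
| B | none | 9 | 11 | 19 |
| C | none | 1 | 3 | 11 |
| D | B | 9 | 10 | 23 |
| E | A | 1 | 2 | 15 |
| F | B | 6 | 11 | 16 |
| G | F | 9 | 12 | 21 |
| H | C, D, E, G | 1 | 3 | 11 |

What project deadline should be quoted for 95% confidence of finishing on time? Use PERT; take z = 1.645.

45.8 days

te_A = (8 + 4·13 + 18)/6 = 78/6 = 13; σ²_A = ((18−8)/6)² = 2.778
te_B = (9 + 4·11 + 19)/6 = 72/6 = 12; σ²_B = ((19−9)/6)² = 2.778
te_C = (1 + 4·3 + 11)/6 = 24/6 = 4; σ²_C = ((11−1)/6)² = 2.778
te_D = (9 + 4·10 + 23)/6 = 72/6 = 12; σ²_D = ((23−9)/6)² = 5.444
te_E = (1 + 4·2 + 15)/6 = 24/6 = 4; σ²_E = ((15−1)/6)² = 5.444
te_F = (6 + 4·11 + 16)/6 = 66/6 = 11; σ²_F = ((16−6)/6)² = 2.778
te_G = (9 + 4·12 + 21)/6 = 78/6 = 13; σ²_G = ((21−9)/6)² = 4.000
te_H = (1 + 4·3 + 11)/6 = 24/6 = 4; σ²_H = ((11−1)/6)² = 2.778

Forward pass:
ES_A = 0; EF_A = 13
ES_B = 0; EF_B = 12
ES_C = 0; EF_C = 4
ES_D = 12; EF_D = 12+12 = 24
ES_E = 13; EF_E = 13+4 = 17
ES_F = 12; EF_F = 12+11 = 23
ES_G = 23; EF_G = 23+13 = 36
ES_H = max(EF_C=4, EF_D=24, EF_E=17, EF_G=36) = 36; EF_H = 36+4 = 40
Expected project duration μ = 40 days. Critical path: B → F → G → H.

Variance along critical path = 2.778 + 2.778 + 4.000 + 2.778 = 12.333; σ = 3.512 days.
D = μ + z·σ = 40 + 1.645·3.512 = 45.8 days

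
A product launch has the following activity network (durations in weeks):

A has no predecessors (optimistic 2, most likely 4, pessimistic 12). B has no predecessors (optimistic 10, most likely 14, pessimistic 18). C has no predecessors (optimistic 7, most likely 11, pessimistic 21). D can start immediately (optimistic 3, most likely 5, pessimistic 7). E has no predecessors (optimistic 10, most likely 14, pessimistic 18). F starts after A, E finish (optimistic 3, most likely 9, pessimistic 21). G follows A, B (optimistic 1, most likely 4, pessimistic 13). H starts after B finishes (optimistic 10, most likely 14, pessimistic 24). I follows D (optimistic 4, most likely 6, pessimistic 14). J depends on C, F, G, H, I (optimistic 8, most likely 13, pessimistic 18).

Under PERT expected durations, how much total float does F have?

te_A = (2 + 4·4 + 12)/6 = 30/6 = 5
te_B = (10 + 4·14 + 18)/6 = 84/6 = 14
te_C = (7 + 4·11 + 21)/6 = 72/6 = 12
te_D = (3 + 4·5 + 7)/6 = 30/6 = 5
te_E = (10 + 4·14 + 18)/6 = 84/6 = 14
te_F = (3 + 4·9 + 21)/6 = 60/6 = 10
te_G = (1 + 4·4 + 13)/6 = 30/6 = 5
te_H = (10 + 4·14 + 24)/6 = 90/6 = 15
te_I = (4 + 4·6 + 14)/6 = 42/6 = 7
te_J = (8 + 4·13 + 18)/6 = 78/6 = 13

Forward pass:
ES_A = 0; EF_A = 5
ES_B = 0; EF_B = 14
ES_C = 0; EF_C = 12
ES_D = 0; EF_D = 5
ES_E = 0; EF_E = 14
ES_F = max(EF_A=5, EF_E=14) = 14; EF_F = 14+10 = 24
ES_G = max(EF_A=5, EF_B=14) = 14; EF_G = 14+5 = 19
ES_H = 14; EF_H = 14+15 = 29
ES_I = 5; EF_I = 5+7 = 12
ES_J = max(EF_C=12, EF_F=24, EF_G=19, EF_H=29, EF_I=12) = 29; EF_J = 29+13 = 42
Expected project duration μ = 42 weeks. Critical path: B → H → J.

Backward pass:
LF_J = 42; LS_J = 42−13 = 29
LF_I = LS_J = 29; LS_I = 29−7 = 22
LF_H = LS_J = 29; LS_H = 29−15 = 14
LF_G = LS_J = 29; LS_G = 29−5 = 24
LF_F = LS_J = 29; LS_F = 29−10 = 19
LF_E = LS_F = 19; LS_E = 19−14 = 5
LF_D = LS_I = 22; LS_D = 22−5 = 17
LF_C = LS_J = 29; LS_C = 29−12 = 17
LF_B = min(LS_G=24, LS_H=14) = 14; LS_B = 14−14 = 0
LF_A = min(LS_F=19, LS_G=24) = 19; LS_A = 19−5 = 14
Slack_F = LS_F − ES_F = 19 − 14 = 5

5 weeks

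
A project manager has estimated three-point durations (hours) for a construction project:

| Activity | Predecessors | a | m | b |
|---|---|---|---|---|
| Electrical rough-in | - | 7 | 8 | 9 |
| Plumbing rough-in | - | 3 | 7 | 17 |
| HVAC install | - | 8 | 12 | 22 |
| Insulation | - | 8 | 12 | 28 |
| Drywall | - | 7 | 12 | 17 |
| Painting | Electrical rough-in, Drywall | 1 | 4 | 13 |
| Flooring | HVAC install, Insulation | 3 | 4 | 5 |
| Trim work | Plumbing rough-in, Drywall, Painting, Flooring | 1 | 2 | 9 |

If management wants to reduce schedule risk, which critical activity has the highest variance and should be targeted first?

Insulation

te_Electrical rough-in = (7 + 4·8 + 9)/6 = 48/6 = 8; σ²_Electrical rough-in = ((9−7)/6)² = 0.111
te_Plumbing rough-in = (3 + 4·7 + 17)/6 = 48/6 = 8; σ²_Plumbing rough-in = ((17−3)/6)² = 5.444
te_HVAC install = (8 + 4·12 + 22)/6 = 78/6 = 13; σ²_HVAC install = ((22−8)/6)² = 5.444
te_Insulation = (8 + 4·12 + 28)/6 = 84/6 = 14; σ²_Insulation = ((28−8)/6)² = 11.111
te_Drywall = (7 + 4·12 + 17)/6 = 72/6 = 12; σ²_Drywall = ((17−7)/6)² = 2.778
te_Painting = (1 + 4·4 + 13)/6 = 30/6 = 5; σ²_Painting = ((13−1)/6)² = 4.000
te_Flooring = (3 + 4·4 + 5)/6 = 24/6 = 4; σ²_Flooring = ((5−3)/6)² = 0.111
te_Trim work = (1 + 4·2 + 9)/6 = 18/6 = 3; σ²_Trim work = ((9−1)/6)² = 1.778

Forward pass:
ES_Electrical rough-in = 0; EF_Electrical rough-in = 8
ES_Plumbing rough-in = 0; EF_Plumbing rough-in = 8
ES_HVAC install = 0; EF_HVAC install = 13
ES_Insulation = 0; EF_Insulation = 14
ES_Drywall = 0; EF_Drywall = 12
ES_Painting = max(EF_Electrical rough-in=8, EF_Drywall=12) = 12; EF_Painting = 12+5 = 17
ES_Flooring = max(EF_HVAC install=13, EF_Insulation=14) = 14; EF_Flooring = 14+4 = 18
ES_Trim work = max(EF_Plumbing rough-in=8, EF_Drywall=12, EF_Painting=17, EF_Flooring=18) = 18; EF_Trim work = 18+3 = 21
Expected project duration μ = 21 hours. Critical path: Insulation → Flooring → Trim work.

Variances on critical path: σ²_Insulation=11.111, σ²_Flooring=0.111, σ²_Trim work=1.778.
Largest is σ²_Insulation = 11.111.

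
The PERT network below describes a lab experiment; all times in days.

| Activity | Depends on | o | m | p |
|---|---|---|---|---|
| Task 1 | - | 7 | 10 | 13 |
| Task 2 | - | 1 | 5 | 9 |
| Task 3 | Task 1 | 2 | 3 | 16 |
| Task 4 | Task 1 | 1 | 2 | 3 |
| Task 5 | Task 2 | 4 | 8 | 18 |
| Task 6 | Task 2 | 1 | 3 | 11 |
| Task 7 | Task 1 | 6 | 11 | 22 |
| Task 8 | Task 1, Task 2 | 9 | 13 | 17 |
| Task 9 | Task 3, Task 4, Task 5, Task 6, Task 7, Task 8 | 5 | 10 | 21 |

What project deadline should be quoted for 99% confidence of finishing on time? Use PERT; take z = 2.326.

41.3 days

te_Task 1 = (7 + 4·10 + 13)/6 = 60/6 = 10; σ²_Task 1 = ((13−7)/6)² = 1.000
te_Task 2 = (1 + 4·5 + 9)/6 = 30/6 = 5; σ²_Task 2 = ((9−1)/6)² = 1.778
te_Task 3 = (2 + 4·3 + 16)/6 = 30/6 = 5; σ²_Task 3 = ((16−2)/6)² = 5.444
te_Task 4 = (1 + 4·2 + 3)/6 = 12/6 = 2; σ²_Task 4 = ((3−1)/6)² = 0.111
te_Task 5 = (4 + 4·8 + 18)/6 = 54/6 = 9; σ²_Task 5 = ((18−4)/6)² = 5.444
te_Task 6 = (1 + 4·3 + 11)/6 = 24/6 = 4; σ²_Task 6 = ((11−1)/6)² = 2.778
te_Task 7 = (6 + 4·11 + 22)/6 = 72/6 = 12; σ²_Task 7 = ((22−6)/6)² = 7.111
te_Task 8 = (9 + 4·13 + 17)/6 = 78/6 = 13; σ²_Task 8 = ((17−9)/6)² = 1.778
te_Task 9 = (5 + 4·10 + 21)/6 = 66/6 = 11; σ²_Task 9 = ((21−5)/6)² = 7.111

Forward pass:
ES_Task 1 = 0; EF_Task 1 = 10
ES_Task 2 = 0; EF_Task 2 = 5
ES_Task 3 = 10; EF_Task 3 = 10+5 = 15
ES_Task 4 = 10; EF_Task 4 = 10+2 = 12
ES_Task 5 = 5; EF_Task 5 = 5+9 = 14
ES_Task 6 = 5; EF_Task 6 = 5+4 = 9
ES_Task 7 = 10; EF_Task 7 = 10+12 = 22
ES_Task 8 = max(EF_Task 1=10, EF_Task 2=5) = 10; EF_Task 8 = 10+13 = 23
ES_Task 9 = max(EF_Task 3=15, EF_Task 4=12, EF_Task 5=14, EF_Task 6=9, EF_Task 7=22, EF_Task 8=23) = 23; EF_Task 9 = 23+11 = 34
Expected project duration μ = 34 days. Critical path: Task 1 → Task 8 → Task 9.

Variance along critical path = 1.000 + 1.778 + 7.111 = 9.889; σ = 3.145 days.
D = μ + z·σ = 34 + 2.326·3.145 = 41.3 days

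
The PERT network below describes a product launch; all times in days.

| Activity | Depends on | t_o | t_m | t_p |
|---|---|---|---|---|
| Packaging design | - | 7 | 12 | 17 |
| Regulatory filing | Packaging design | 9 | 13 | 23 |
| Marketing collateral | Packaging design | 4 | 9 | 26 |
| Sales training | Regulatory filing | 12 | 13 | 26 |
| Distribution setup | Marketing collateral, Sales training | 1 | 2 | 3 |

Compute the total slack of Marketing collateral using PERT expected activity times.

te_Packaging design = (7 + 4·12 + 17)/6 = 72/6 = 12
te_Regulatory filing = (9 + 4·13 + 23)/6 = 84/6 = 14
te_Marketing collateral = (4 + 4·9 + 26)/6 = 66/6 = 11
te_Sales training = (12 + 4·13 + 26)/6 = 90/6 = 15
te_Distribution setup = (1 + 4·2 + 3)/6 = 12/6 = 2

Forward pass:
ES_Packaging design = 0; EF_Packaging design = 12
ES_Regulatory filing = 12; EF_Regulatory filing = 12+14 = 26
ES_Marketing collateral = 12; EF_Marketing collateral = 12+11 = 23
ES_Sales training = 26; EF_Sales training = 26+15 = 41
ES_Distribution setup = max(EF_Marketing collateral=23, EF_Sales training=41) = 41; EF_Distribution setup = 41+2 = 43
Expected project duration μ = 43 days. Critical path: Packaging design → Regulatory filing → Sales training → Distribution setup.

Backward pass:
LF_Distribution setup = 43; LS_Distribution setup = 43−2 = 41
LF_Sales training = LS_Distribution setup = 41; LS_Sales training = 41−15 = 26
LF_Marketing collateral = LS_Distribution setup = 41; LS_Marketing collateral = 41−11 = 30
LF_Regulatory filing = LS_Sales training = 26; LS_Regulatory filing = 26−14 = 12
LF_Packaging design = min(LS_Regulatory filing=12, LS_Marketing collateral=30) = 12; LS_Packaging design = 12−12 = 0
Slack_Marketing collateral = LS_Marketing collateral − ES_Marketing collateral = 30 − 12 = 18

18 days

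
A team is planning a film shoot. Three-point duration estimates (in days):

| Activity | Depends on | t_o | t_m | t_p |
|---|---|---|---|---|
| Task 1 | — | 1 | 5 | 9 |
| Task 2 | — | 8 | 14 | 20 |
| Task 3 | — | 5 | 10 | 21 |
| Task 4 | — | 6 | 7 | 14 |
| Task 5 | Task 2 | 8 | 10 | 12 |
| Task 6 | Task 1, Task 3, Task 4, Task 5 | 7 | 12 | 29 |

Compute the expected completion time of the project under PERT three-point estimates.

te_Task 1 = (1 + 4·5 + 9)/6 = 30/6 = 5
te_Task 2 = (8 + 4·14 + 20)/6 = 84/6 = 14
te_Task 3 = (5 + 4·10 + 21)/6 = 66/6 = 11
te_Task 4 = (6 + 4·7 + 14)/6 = 48/6 = 8
te_Task 5 = (8 + 4·10 + 12)/6 = 60/6 = 10
te_Task 6 = (7 + 4·12 + 29)/6 = 84/6 = 14

Forward pass:
ES_Task 1 = 0; EF_Task 1 = 5
ES_Task 2 = 0; EF_Task 2 = 14
ES_Task 3 = 0; EF_Task 3 = 11
ES_Task 4 = 0; EF_Task 4 = 8
ES_Task 5 = 14; EF_Task 5 = 14+10 = 24
ES_Task 6 = max(EF_Task 1=5, EF_Task 3=11, EF_Task 4=8, EF_Task 5=24) = 24; EF_Task 6 = 24+14 = 38
Expected project duration μ = 38 days. Critical path: Task 2 → Task 5 → Task 6.

38 days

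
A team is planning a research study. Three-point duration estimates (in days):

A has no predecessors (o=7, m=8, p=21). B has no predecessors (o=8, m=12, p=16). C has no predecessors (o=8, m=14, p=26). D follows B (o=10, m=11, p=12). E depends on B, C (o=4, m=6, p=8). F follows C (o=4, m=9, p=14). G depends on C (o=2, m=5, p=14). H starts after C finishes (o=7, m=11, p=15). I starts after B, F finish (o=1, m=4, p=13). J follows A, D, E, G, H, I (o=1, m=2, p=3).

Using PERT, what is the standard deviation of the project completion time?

te_A = (7 + 4·8 + 21)/6 = 60/6 = 10; σ²_A = ((21−7)/6)² = 5.444
te_B = (8 + 4·12 + 16)/6 = 72/6 = 12; σ²_B = ((16−8)/6)² = 1.778
te_C = (8 + 4·14 + 26)/6 = 90/6 = 15; σ²_C = ((26−8)/6)² = 9.000
te_D = (10 + 4·11 + 12)/6 = 66/6 = 11; σ²_D = ((12−10)/6)² = 0.111
te_E = (4 + 4·6 + 8)/6 = 36/6 = 6; σ²_E = ((8−4)/6)² = 0.444
te_F = (4 + 4·9 + 14)/6 = 54/6 = 9; σ²_F = ((14−4)/6)² = 2.778
te_G = (2 + 4·5 + 14)/6 = 36/6 = 6; σ²_G = ((14−2)/6)² = 4.000
te_H = (7 + 4·11 + 15)/6 = 66/6 = 11; σ²_H = ((15−7)/6)² = 1.778
te_I = (1 + 4·4 + 13)/6 = 30/6 = 5; σ²_I = ((13−1)/6)² = 4.000
te_J = (1 + 4·2 + 3)/6 = 12/6 = 2; σ²_J = ((3−1)/6)² = 0.111

Forward pass:
ES_A = 0; EF_A = 10
ES_B = 0; EF_B = 12
ES_C = 0; EF_C = 15
ES_D = 12; EF_D = 12+11 = 23
ES_E = max(EF_B=12, EF_C=15) = 15; EF_E = 15+6 = 21
ES_F = 15; EF_F = 15+9 = 24
ES_G = 15; EF_G = 15+6 = 21
ES_H = 15; EF_H = 15+11 = 26
ES_I = max(EF_B=12, EF_F=24) = 24; EF_I = 24+5 = 29
ES_J = max(EF_A=10, EF_D=23, EF_E=21, EF_G=21, EF_H=26, EF_I=29) = 29; EF_J = 29+2 = 31
Expected project duration μ = 31 days. Critical path: C → F → I → J.

Variance along critical path = 9.000 + 2.778 + 4.000 + 0.111 = 15.889
σ = √15.889 = 3.986 days

3.99 days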